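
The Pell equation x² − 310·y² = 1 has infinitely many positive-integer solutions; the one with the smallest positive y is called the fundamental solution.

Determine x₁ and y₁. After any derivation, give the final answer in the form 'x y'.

848719 48204

d=310: √d = [17; 1,1,1,1,5,…,1,1,34] (ℓ=16, even), read p_15/q_15
step 0: (17, 1)  from 17·(1,0) + (0,1)
step 1: (18, 1)  from 1·(17,1) + (1,0)
…
step 3: (53, 3)  from 1·(35,2) + (18,1)
step 4: (88, 5)  from 1·(53,3) + (35,2)
step 5: (493, 28)  from 5·(88,5) + (53,3)
…
step 7: (2060, 117)  from 1·(1567,89) + (493,28)
step 8: (5687, 323)  from 2·(2060,117) + (1567,89)
…
step 10: (28928, 1643)  from 3·(7747,440) + (5687,323)
step 11: (152387, 8655)  from 5·(28928,1643) + (7747,440)
…
step 13: (333702, 18953)  from 1·(181315,10298) + (152387,8655)
step 14: (515017, 29251)  from 1·(333702,18953) + (181315,10298)
step 15: (848719, 48204)  from 1·(515017,29251) + (333702,18953)
(x₁, y₁) = (848719, 48204);  848719² − 310·48204² = 1 ✓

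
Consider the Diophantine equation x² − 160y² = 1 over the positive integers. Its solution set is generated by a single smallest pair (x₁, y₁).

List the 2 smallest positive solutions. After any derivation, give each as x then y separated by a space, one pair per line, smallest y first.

721 57
1039681 82194

[12; 1,1,1,5,1,1,1,24] for √160; ℓ=8 ⇒ convergent index 7
a_0=12:  p_0=12·1+0=12,  q_0=12·0+1=1
…
a_2=1:  p_2=1·13+12=25,  q_2=1·1+1=2
a_3=1:  p_3=1·25+13=38,  q_3=1·2+1=3
a_4=5:  p_4=5·38+25=215,  q_4=5·3+2=17
a_5=1:  p_5=1·215+38=253,  q_5=1·17+3=20
a_6=1:  p_6=1·253+215=468,  q_6=1·20+17=37
a_7=1:  p_7=1·468+253=721,  q_7=1·37+20=57
→ (721, 57).  Check: 721²=519841, 160·57²=519840, difference 1.
(721+57√160)^2 = 1039681 + 82194√160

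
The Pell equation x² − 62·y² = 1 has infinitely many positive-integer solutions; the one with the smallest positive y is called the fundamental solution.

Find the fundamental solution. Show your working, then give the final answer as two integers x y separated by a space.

63 8

√62 = [7; 1,6,1,14, …], period ℓ=4 (even) → k=3
i=0: a=7 ⇒ p=7, q=1
…
i=2: a=6 ⇒ p=55, q=7
i=3: a=1 ⇒ p=63, q=8
fundamental: x₁=63, y₁=8  (since 3969 − 62·64 = 1)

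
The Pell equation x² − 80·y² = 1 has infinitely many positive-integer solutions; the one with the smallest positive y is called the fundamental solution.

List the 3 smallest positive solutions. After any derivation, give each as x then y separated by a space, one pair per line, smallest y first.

9 1
161 18
2889 323

√80 = [8; 1,16, …], period ℓ=2 (even) → k=1
a_0=8:  p_0=8·1+0=8,  q_0=8·0+1=1
a_1=1:  p_1=1·8+1=9,  q_1=1·1+0=1
(x₁, y₁) = (9, 1);  9² − 80·1² = 1 ✓
n=2: (9,1)∘(9,1) = (9·9+80·1·1, 9·1+1·9) = (161,18)
n=3: (161,18)∘(9,1) = (9·161+80·1·18, 9·18+1·161) = (2889,323)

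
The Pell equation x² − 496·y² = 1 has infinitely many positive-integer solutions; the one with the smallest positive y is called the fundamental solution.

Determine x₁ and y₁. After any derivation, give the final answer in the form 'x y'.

√496 → a₀=22, period (3,1,2,4,1,…,1,3,44); ℓ=16 even so k=15
k=0  a_k=22  p_k/q_k = 22/1
k=1  a_k=3  p_k/q_k = 67/3
k=2  a_k=1  p_k/q_k = 89/4
…
k=4  a_k=4  p_k/q_k = 1069/48
k=5  a_k=1  p_k/q_k = 1314/59
k=6  a_k=1  p_k/q_k = 2383/107
…
k=9  a_k=2  p_k/q_k = 35166/1579
k=10  a_k=1  p_k/q_k = 49709/2232
k=11  a_k=1  p_k/q_k = 84875/3811
k=12  a_k=4  p_k/q_k = 389209/17476
k=13  a_k=2  p_k/q_k = 863293/38763
k=14  a_k=1  p_k/q_k = 1252502/56239
k=15  a_k=3  p_k/q_k = 4620799/207480
→ (4620799, 207480).  Check: 4620799²=21351783398401, 496·207480²=21351783398400, difference 1.

4620799 207480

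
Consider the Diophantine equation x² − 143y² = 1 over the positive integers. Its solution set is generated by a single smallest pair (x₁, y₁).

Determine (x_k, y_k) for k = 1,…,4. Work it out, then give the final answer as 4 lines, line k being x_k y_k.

[11; 1,22] for √143; ℓ=2 ⇒ convergent index 1
k=0  a_k=11  p_k/q_k = 11/1
k=1  a_k=1  p_k/q_k = 12/1
fundamental: x₁=12, y₁=1  (since 144 − 143·1 = 1)
k=2:  x_2 = 12·12+143·1·1 = 287,  y_2 = 12·1+1·12 = 24
k=3:  x_3 = 12·287+143·1·24 = 6876,  y_3 = 12·24+1·287 = 575
k=4:  x_4 = 12·6876+143·1·575 = 164737,  y_4 = 12·575+1·6876 = 13776

12 1
287 24
6876 575
164737 13776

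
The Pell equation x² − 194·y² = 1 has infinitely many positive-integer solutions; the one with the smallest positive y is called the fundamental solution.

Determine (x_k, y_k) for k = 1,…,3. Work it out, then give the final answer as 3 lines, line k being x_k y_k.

√194 → a₀=13, period (1,12,1,26); ℓ=4 even so k=3
a_0=13:  p_0=13·1+0=13,  q_0=13·0+1=1
a_1=1:  p_1=1·13+1=14,  q_1=1·1+0=1
a_2=12:  p_2=12·14+13=181,  q_2=12·1+1=13
a_3=1:  p_3=1·181+14=195,  q_3=1·13+1=14
fundamental: x₁=195, y₁=14  (since 38025 − 194·196 = 1)
(x_2, y_2) = (195·195 + 194·14·14, 195·14 + 14·195) = (76049, 5460)
(x_3, y_3) = (195·76049 + 194·14·5460, 195·5460 + 14·76049) = (29658915, 2129386)

195 14
76049 5460
29658915 2129386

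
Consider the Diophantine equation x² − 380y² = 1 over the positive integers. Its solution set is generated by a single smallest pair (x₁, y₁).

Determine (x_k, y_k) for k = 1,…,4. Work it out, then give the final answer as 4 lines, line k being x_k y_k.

[19; 2,38] for √380; ℓ=2 ⇒ convergent index 1
i=0: a=19 ⇒ p=19, q=1
i=1: a=2 ⇒ p=39, q=2
→ (39, 2).  Check: 39²=1521, 380·2²=1520, difference 1.
n=2: (39,2)∘(39,2) = (39·39+380·2·2, 39·2+2·39) = (3041,156)
n=3: (3041,156)∘(39,2) = (39·3041+380·2·156, 39·156+2·3041) = (237159,12166)
n=4: (237159,12166)∘(39,2) = (39·237159+380·2·12166, 39·12166+2·237159) = (18495361,948792)

39 2
3041 156
237159 12166
18495361 948792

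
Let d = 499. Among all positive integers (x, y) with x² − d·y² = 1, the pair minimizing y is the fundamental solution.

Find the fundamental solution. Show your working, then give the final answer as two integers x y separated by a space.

4490 201

√499 → a₀=22, period (2,1,21,1,2,44); ℓ=6 even so k=5
k=0  a_k=22  p_k/q_k = 22/1
…
k=4  a_k=1  p_k/q_k = 1519/68
k=5  a_k=2  p_k/q_k = 4490/201
fundamental: x₁=4490, y₁=201  (since 20160100 − 499·40401 = 1)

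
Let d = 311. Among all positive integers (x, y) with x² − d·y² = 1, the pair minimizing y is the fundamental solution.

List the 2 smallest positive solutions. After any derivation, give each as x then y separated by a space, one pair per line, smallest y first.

[17; 1,1,1,2,1,…,1,1,34] for √311; ℓ=16 ⇒ convergent index 15
step 0: (17, 1)  from 17·(1,0) + (0,1)
step 1: (18, 1)  from 1·(17,1) + (1,0)
step 2: (35, 2)  from 1·(18,1) + (17,1)
…
step 4: (141, 8)  from 2·(53,3) + (35,2)
step 5: (194, 11)  from 1·(141,8) + (53,3)
step 6: (1305, 74)  from 6·(194,11) + (141,8)
step 7: (4109, 233)  from 3·(1305,74) + (194,11)
step 8: (71158, 4035)  from 17·(4109,233) + (1305,74)
…
step 10: (1376656, 78063)  from 6·(217583,12338) + (71158,4035)
step 11: (1594239, 90401)  from 1·(1376656,78063) + (217583,12338)
step 12: (4565134, 258865)  from 2·(1594239,90401) + (1376656,78063)
step 13: (6159373, 349266)  from 1·(4565134,258865) + (1594239,90401)
step 14: (10724507, 608131)  from 1·(6159373,349266) + (4565134,258865)
step 15: (16883880, 957397)  from 1·(10724507,608131) + (6159373,349266)
fundamental: x₁=16883880, y₁=957397  (since 285065403854400 − 311·916609015609 = 1)
(x_2, y_2) = (16883880·16883880 + 311·957397·957397, 16883880·957397 + 957397·16883880) = (570130807708799, 32329152120720)

16883880 957397
570130807708799 32329152120720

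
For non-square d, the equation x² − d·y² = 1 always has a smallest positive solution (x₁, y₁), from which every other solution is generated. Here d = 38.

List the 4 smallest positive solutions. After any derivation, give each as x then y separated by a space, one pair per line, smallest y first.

√38 = [6; 6,12, …], period ℓ=2 (even) → k=1
i=0: a=6 ⇒ p=6, q=1
i=1: a=6 ⇒ p=37, q=6
(x₁, y₁) = (37, 6);  37² − 38·6² = 1 ✓
(x_2, y_2) = (37·37 + 38·6·6, 37·6 + 6·37) = (2737, 444)
(x_3, y_3) = (37·2737 + 38·6·444, 37·444 + 6·2737) = (202501, 32850)
(x_4, y_4) = (37·202501 + 38·6·32850, 37·32850 + 6·202501) = (14982337, 2430456)

37 6
2737 444
202501 32850
14982337 2430456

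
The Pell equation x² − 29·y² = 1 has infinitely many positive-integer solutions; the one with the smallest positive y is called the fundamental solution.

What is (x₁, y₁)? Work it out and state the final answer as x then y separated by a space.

9801 1820

√29 → a₀=5, period (2,1,1,2,10); ℓ=5 odd so k=9
step 0: (5, 1)  from 5·(1,0) + (0,1)
…
step 8: (3775, 701)  from 1·(2251,418) + (1524,283)
step 9: (9801, 1820)  from 2·(3775,701) + (2251,418)
fundamental: x₁=9801, y₁=1820  (since 96059601 − 29·3312400 = 1)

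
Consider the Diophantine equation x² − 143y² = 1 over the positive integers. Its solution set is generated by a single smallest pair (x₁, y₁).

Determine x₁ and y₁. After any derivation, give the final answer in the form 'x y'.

12 1

√143 = [11; 1,22, …], period ℓ=2 (even) → k=1
step 0: (11, 1)  from 11·(1,0) + (0,1)
step 1: (12, 1)  from 1·(11,1) + (1,0)
(x₁, y₁) = (12, 1);  12² − 143·1² = 1 ✓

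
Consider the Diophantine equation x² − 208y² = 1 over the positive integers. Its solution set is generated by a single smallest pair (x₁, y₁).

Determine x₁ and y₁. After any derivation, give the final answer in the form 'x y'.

√208 → a₀=14, period (2,2,1,2,2,28); ℓ=6 even so k=5
i=0: a=14 ⇒ p=14, q=1
…
i=2: a=2 ⇒ p=72, q=5
…
i=4: a=2 ⇒ p=274, q=19
i=5: a=2 ⇒ p=649, q=45
→ (649, 45).  Check: 649²=421201, 208·45²=421200, difference 1.

649 45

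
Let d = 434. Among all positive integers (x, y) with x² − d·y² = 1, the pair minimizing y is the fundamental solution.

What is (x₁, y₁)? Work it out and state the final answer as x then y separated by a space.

125 6

√434 = [20; 1,4,1,40, …], period ℓ=4 (even) → k=3
a_0=20:  p_0=20·1+0=20,  q_0=20·0+1=1
a_1=1:  p_1=1·20+1=21,  q_1=1·1+0=1
a_2=4:  p_2=4·21+20=104,  q_2=4·1+1=5
a_3=1:  p_3=1·104+21=125,  q_3=1·5+1=6
→ (125, 6).  Check: 125²=15625, 434·6²=15624, difference 1.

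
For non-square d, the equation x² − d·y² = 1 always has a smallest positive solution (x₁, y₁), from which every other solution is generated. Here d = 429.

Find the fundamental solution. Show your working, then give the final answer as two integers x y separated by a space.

1524095 73584

[20; 1,2,2,9,1,12,1,9,2,2,1,40] for √429; ℓ=12 ⇒ convergent index 11
k=0  a_k=20  p_k/q_k = 20/1
k=1  a_k=1  p_k/q_k = 21/1
k=2  a_k=2  p_k/q_k = 62/3
k=3  a_k=2  p_k/q_k = 145/7
k=4  a_k=9  p_k/q_k = 1367/66
k=5  a_k=1  p_k/q_k = 1512/73
…
k=7  a_k=1  p_k/q_k = 21023/1015
k=8  a_k=9  p_k/q_k = 208718/10077
k=9  a_k=2  p_k/q_k = 438459/21169
k=10  a_k=2  p_k/q_k = 1085636/52415
k=11  a_k=1  p_k/q_k = 1524095/73584
(x₁, y₁) = (1524095, 73584);  1524095² − 429·73584² = 1 ✓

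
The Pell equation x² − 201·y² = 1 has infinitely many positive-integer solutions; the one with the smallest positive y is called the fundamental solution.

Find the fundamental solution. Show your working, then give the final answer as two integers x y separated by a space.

√201 = [14; 5,1,1,1,2,…,1,5,28, …], period ℓ=14 (even) → k=13
i=0: a=14 ⇒ p=14, q=1
…
i=4: a=1 ⇒ p=241, q=17
…
i=7: a=8 ⇒ p=7670, q=541
…
i=11: a=1 ⇒ p=58085, q=4097
i=12: a=1 ⇒ p=91402, q=6447
i=13: a=5 ⇒ p=515095, q=36332
→ (515095, 36332).  Check: 515095²=265322859025, 201·36332²=265322859024, difference 1.

515095 36332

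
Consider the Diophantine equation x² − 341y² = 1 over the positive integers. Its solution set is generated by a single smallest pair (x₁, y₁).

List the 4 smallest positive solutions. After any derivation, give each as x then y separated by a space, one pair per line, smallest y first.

√341 → a₀=18, period (2,6,1,8,2,…,6,2,36); ℓ=14 even so k=13
k=0  a_k=18  p_k/q_k = 18/1
k=1  a_k=2  p_k/q_k = 37/2
…
k=3  a_k=1  p_k/q_k = 277/15
…
k=6  a_k=1  p_k/q_k = 7645/414
k=7  a_k=2  p_k/q_k = 20479/1109
k=8  a_k=1  p_k/q_k = 28124/1523
…
k=10  a_k=8  p_k/q_k = 641940/34763
k=11  a_k=1  p_k/q_k = 718667/38918
k=12  a_k=6  p_k/q_k = 4953942/268271
k=13  a_k=2  p_k/q_k = 10626551/575460
→ (10626551, 575460).  Check: 10626551²=112923586155601, 341·575460²=112923586155600, difference 1.
(10626551+575460√341)^2 = 225847172311201 + 12230310076920√341
(10626551+575460√341)^3 = 4799952989541519968951 + 259932027556408030380√341
(10626551+575460√341)^4 = 102013890481930631287980124801 + 5524361894723138392975161840√341

10626551 575460
225847172311201 12230310076920
4799952989541519968951 259932027556408030380
102013890481930631287980124801 5524361894723138392975161840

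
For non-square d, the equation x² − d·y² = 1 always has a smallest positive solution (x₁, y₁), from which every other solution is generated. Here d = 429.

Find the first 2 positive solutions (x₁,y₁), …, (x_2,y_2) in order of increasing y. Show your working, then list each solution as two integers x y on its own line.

1524095 73584
4645731138049 224298012960

√429 = [20; 1,2,2,9,1,12,1,9,2,2,1,40, …], period ℓ=12 (even) → k=11
a_0=20:  p_0=20·1+0=20,  q_0=20·0+1=1
…
a_8=9:  p_8=9·21023+19511=208718,  q_8=9·1015+942=10077
a_9=2:  p_9=2·208718+21023=438459,  q_9=2·10077+1015=21169
a_10=2:  p_10=2·438459+208718=1085636,  q_10=2·21169+10077=52415
a_11=1:  p_11=1·1085636+438459=1524095,  q_11=1·52415+21169=73584
(x₁, y₁) = (1524095, 73584);  1524095² − 429·73584² = 1 ✓
(x_2, y_2) = (1524095·1524095 + 429·73584·73584, 1524095·73584 + 73584·1524095) = (4645731138049, 224298012960)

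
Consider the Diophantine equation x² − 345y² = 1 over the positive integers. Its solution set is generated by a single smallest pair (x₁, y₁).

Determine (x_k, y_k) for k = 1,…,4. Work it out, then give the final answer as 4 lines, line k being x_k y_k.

[18; 1,1,2,1,6,1,2,1,1,36] for √345; ℓ=10 ⇒ convergent index 9
i=0: a=18 ⇒ p=18, q=1
…
i=5: a=6 ⇒ p=873, q=47
…
i=8: a=1 ⇒ p=3882, q=209
i=9: a=1 ⇒ p=6761, q=364
fundamental: x₁=6761, y₁=364  (since 45711121 − 345·132496 = 1)
(x_2, y_2) = (6761·6761 + 345·364·364, 6761·364 + 364·6761) = (91422241, 4922008)
(x_3, y_3) = (6761·91422241 + 345·364·4922008, 6761·4922008 + 364·91422241) = (1236211536041, 66555391812)
(x_4, y_4) = (6761·1236211536041 + 345·364·66555391812, 6761·66555391812 + 364·1236211536041) = (16716052298924161, 899962003159856)

6761 364
91422241 4922008
1236211536041 66555391812
16716052298924161 899962003159856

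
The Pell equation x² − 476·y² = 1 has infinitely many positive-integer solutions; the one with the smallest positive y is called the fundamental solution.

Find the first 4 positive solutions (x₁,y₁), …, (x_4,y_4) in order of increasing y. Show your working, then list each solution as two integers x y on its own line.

[21; 1,4,2,10,2,4,1,42] for √476; ℓ=8 ⇒ convergent index 7
step 0: (21, 1)  from 21·(1,0) + (0,1)
…
step 2: (109, 5)  from 4·(22,1) + (21,1)
…
step 4: (2509, 115)  from 10·(240,11) + (109,5)
step 5: (5258, 241)  from 2·(2509,115) + (240,11)
step 6: (23541, 1079)  from 4·(5258,241) + (2509,115)
step 7: (28799, 1320)  from 1·(23541,1079) + (5258,241)
→ (28799, 1320).  Check: 28799²=829382401, 476·1320²=829382400, difference 1.
n=2: (28799,1320)∘(28799,1320) = (28799·28799+476·1320·1320, 28799·1320+1320·28799) = (1658764801,76029360)
n=3: (1658764801,76029360)∘(28799,1320) = (28799·1658764801+476·1320·76029360, 28799·76029360+1320·1658764801) = (95541534979199,4379139075960)
n=4: (95541534979199,4379139075960)∘(28799,1320) = (28799·95541534979199+476·1320·4379139075960, 28799·4379139075960+1320·95541534979199) = (5503001330073139201,252229652421114720)

28799 1320
1658764801 76029360
95541534979199 4379139075960
5503001330073139201 252229652421114720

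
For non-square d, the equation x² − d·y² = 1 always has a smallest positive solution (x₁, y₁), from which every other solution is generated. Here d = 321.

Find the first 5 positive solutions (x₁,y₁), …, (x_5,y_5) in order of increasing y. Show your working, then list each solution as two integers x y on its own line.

215 12
92449 5160
39752855 2218788
17093635201 954073680
7350223383575 410249463612

[17; 1,10,1,34] for √321; ℓ=4 ⇒ convergent index 3
step 0: (17, 1)  from 17·(1,0) + (0,1)
step 1: (18, 1)  from 1·(17,1) + (1,0)
step 2: (197, 11)  from 10·(18,1) + (17,1)
step 3: (215, 12)  from 1·(197,11) + (18,1)
→ (215, 12).  Check: 215²=46225, 321·12²=46224, difference 1.
k=2:  x_2 = 215·215+321·12·12 = 92449,  y_2 = 215·12+12·215 = 5160
k=3:  x_3 = 215·92449+321·12·5160 = 39752855,  y_3 = 215·5160+12·92449 = 2218788
k=4:  x_4 = 215·39752855+321·12·2218788 = 17093635201,  y_4 = 215·2218788+12·39752855 = 954073680
k=5:  x_5 = 215·17093635201+321·12·954073680 = 7350223383575,  y_5 = 215·954073680+12·17093635201 = 410249463612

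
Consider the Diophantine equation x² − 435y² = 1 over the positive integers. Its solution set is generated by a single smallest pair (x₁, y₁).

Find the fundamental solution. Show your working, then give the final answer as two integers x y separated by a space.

√435 → a₀=20, period (1,5,1,40); ℓ=4 even so k=3
i=0: a=20 ⇒ p=20, q=1
…
i=2: a=5 ⇒ p=125, q=6
i=3: a=1 ⇒ p=146, q=7
→ (146, 7).  Check: 146²=21316, 435·7²=21315, difference 1.

146 7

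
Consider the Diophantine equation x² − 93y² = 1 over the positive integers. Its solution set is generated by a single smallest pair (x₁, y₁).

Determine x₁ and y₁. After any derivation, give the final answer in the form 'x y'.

√93 → a₀=9, period (1,1,1,4,6,4,1,1,1,18); ℓ=10 even so k=9
a_0=9:  p_0=9·1+0=9,  q_0=9·0+1=1
a_1=1:  p_1=1·9+1=10,  q_1=1·1+0=1
…
a_3=1:  p_3=1·19+10=29,  q_3=1·2+1=3
a_4=4:  p_4=4·29+19=135,  q_4=4·3+2=14
a_5=6:  p_5=6·135+29=839,  q_5=6·14+3=87
…
a_7=1:  p_7=1·3491+839=4330,  q_7=1·362+87=449
a_8=1:  p_8=1·4330+3491=7821,  q_8=1·449+362=811
a_9=1:  p_9=1·7821+4330=12151,  q_9=1·811+449=1260
(x₁, y₁) = (12151, 1260);  12151² − 93·1260² = 1 ✓

12151 1260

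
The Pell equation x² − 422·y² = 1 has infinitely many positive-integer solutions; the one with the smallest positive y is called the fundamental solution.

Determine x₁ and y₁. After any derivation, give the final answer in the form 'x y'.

7022501 341850

√422 = [20; 1,1,5,2,1,…,1,1,40, …], period ℓ=14 (even) → k=13
k=0  a_k=20  p_k/q_k = 20/1
…
k=5  a_k=1  p_k/q_k = 719/35
…
k=8  a_k=3  p_k/q_k = 163807/7974
…
k=12  a_k=1  p_k/q_k = 3810680/185501
k=13  a_k=1  p_k/q_k = 7022501/341850
(x₁, y₁) = (7022501, 341850);  7022501² − 422·341850² = 1 ✓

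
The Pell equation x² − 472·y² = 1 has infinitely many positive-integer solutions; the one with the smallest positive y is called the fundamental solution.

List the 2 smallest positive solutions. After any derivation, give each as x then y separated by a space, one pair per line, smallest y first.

√472 = [21; 1,2,1,1,1,…,2,1,42, …], period ℓ=14 (even) → k=13
a_0=21:  p_0=21·1+0=21,  q_0=21·0+1=1
…
a_2=2:  p_2=2·22+21=65,  q_2=2·1+1=3
a_3=1:  p_3=1·65+22=87,  q_3=1·3+1=4
a_4=1:  p_4=1·87+65=152,  q_4=1·4+3=7
a_5=1:  p_5=1·152+87=239,  q_5=1·7+4=11
a_6=4:  p_6=4·239+152=1108,  q_6=4·11+7=51
a_7=5:  p_7=5·1108+239=5779,  q_7=5·51+11=266
a_8=4:  p_8=4·5779+1108=24224,  q_8=4·266+51=1115
a_9=1:  p_9=1·24224+5779=30003,  q_9=1·1115+266=1381
a_10=1:  p_10=1·30003+24224=54227,  q_10=1·1381+1115=2496
a_11=1:  p_11=1·54227+30003=84230,  q_11=1·2496+1381=3877
a_12=2:  p_12=2·84230+54227=222687,  q_12=2·3877+2496=10250
a_13=1:  p_13=1·222687+84230=306917,  q_13=1·10250+3877=14127
(x₁, y₁) = (306917, 14127);  306917² − 472·14127² = 1 ✓
(306917+14127√472)^2 = 188396089777 + 8671632918√472

306917 14127
188396089777 8671632918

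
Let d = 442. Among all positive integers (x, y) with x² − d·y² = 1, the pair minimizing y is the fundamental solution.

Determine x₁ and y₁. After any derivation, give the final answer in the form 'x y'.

883 42

d=442: √d = [21; 42] (ℓ=1, odd), read p_1/q_1
i=0: a=21 ⇒ p=21, q=1
i=1: a=42 ⇒ p=883, q=42
→ (883, 42).  Check: 883²=779689, 442·42²=779688, difference 1.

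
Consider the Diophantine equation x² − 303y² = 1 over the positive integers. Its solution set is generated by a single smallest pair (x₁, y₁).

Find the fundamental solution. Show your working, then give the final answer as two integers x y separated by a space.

2524 145

√303 → a₀=17, period (2,2,5,2,2,34); ℓ=6 even so k=5
a_0=17:  p_0=17·1+0=17,  q_0=17·0+1=1
…
a_3=5:  p_3=5·87+35=470,  q_3=5·5+2=27
a_4=2:  p_4=2·470+87=1027,  q_4=2·27+5=59
a_5=2:  p_5=2·1027+470=2524,  q_5=2·59+27=145
→ (2524, 145).  Check: 2524²=6370576, 303·145²=6370575, difference 1.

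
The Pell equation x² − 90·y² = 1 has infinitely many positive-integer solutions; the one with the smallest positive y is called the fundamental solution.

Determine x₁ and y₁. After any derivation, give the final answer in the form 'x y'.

[9; 2,18] for √90; ℓ=2 ⇒ convergent index 1
step 0: (9, 1)  from 9·(1,0) + (0,1)
step 1: (19, 2)  from 2·(9,1) + (1,0)
(x₁, y₁) = (19, 2);  19² − 90·2² = 1 ✓

19 2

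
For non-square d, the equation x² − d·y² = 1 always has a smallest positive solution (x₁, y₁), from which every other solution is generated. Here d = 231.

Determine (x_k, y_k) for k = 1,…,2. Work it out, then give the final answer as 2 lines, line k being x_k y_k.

√231 → a₀=15, period (5,30); ℓ=2 even so k=1
i=0: a=15 ⇒ p=15, q=1
i=1: a=5 ⇒ p=76, q=5
→ (76, 5).  Check: 76²=5776, 231·5²=5775, difference 1.
(76+5√231)^2 = 11551 + 760√231

76 5
11551 760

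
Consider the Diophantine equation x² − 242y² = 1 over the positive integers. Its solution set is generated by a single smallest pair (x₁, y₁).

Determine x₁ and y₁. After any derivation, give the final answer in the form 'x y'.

d=242: √d = [15; 1,1,3,1,14,1,3,1,1,30] (ℓ=10, even), read p_9/q_9
step 0: (15, 1)  from 15·(1,0) + (0,1)
…
step 2: (31, 2)  from 1·(16,1) + (15,1)
…
step 5: (2069, 133)  from 14·(140,9) + (109,7)
…
step 8: (10905, 701)  from 1·(8696,559) + (2209,142)
step 9: (19601, 1260)  from 1·(10905,701) + (8696,559)
fundamental: x₁=19601, y₁=1260  (since 384199201 − 242·1587600 = 1)

19601 1260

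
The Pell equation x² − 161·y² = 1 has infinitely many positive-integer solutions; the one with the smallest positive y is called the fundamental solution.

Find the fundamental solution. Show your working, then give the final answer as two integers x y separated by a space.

[12; 1,2,4,1,2,1,4,2,1,24] for √161; ℓ=10 ⇒ convergent index 9
a_0=12:  p_0=12·1+0=12,  q_0=12·0+1=1
…
a_2=2:  p_2=2·13+12=38,  q_2=2·1+1=3
a_3=4:  p_3=4·38+13=165,  q_3=4·3+1=13
a_4=1:  p_4=1·165+38=203,  q_4=1·13+3=16
a_5=2:  p_5=2·203+165=571,  q_5=2·16+13=45
…
a_7=4:  p_7=4·774+571=3667,  q_7=4·61+45=289
a_8=2:  p_8=2·3667+774=8108,  q_8=2·289+61=639
a_9=1:  p_9=1·8108+3667=11775,  q_9=1·639+289=928
→ (11775, 928).  Check: 11775²=138650625, 161·928²=138650624, difference 1.

11775 928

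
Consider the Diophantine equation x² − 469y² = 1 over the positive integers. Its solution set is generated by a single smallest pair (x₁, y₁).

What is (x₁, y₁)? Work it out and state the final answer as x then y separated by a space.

137215 6336

√469 → a₀=21, period (1,1,1,10,6,10,1,1,1,42); ℓ=10 even so k=9
step 0: (21, 1)  from 21·(1,0) + (0,1)
step 1: (22, 1)  from 1·(21,1) + (1,0)
step 2: (43, 2)  from 1·(22,1) + (21,1)
step 3: (65, 3)  from 1·(43,2) + (22,1)
step 4: (693, 32)  from 10·(65,3) + (43,2)
step 5: (4223, 195)  from 6·(693,32) + (65,3)
step 6: (42923, 1982)  from 10·(4223,195) + (693,32)
step 7: (47146, 2177)  from 1·(42923,1982) + (4223,195)
step 8: (90069, 4159)  from 1·(47146,2177) + (42923,1982)
step 9: (137215, 6336)  from 1·(90069,4159) + (47146,2177)
(x₁, y₁) = (137215, 6336);  137215² − 469·6336² = 1 ✓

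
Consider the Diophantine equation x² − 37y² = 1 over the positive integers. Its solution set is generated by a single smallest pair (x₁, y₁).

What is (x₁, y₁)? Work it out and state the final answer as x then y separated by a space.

√37 = [6; 12, …], period ℓ=1 (odd) → k=1
i=0: a=6 ⇒ p=6, q=1
i=1: a=12 ⇒ p=73, q=12
→ (73, 12).  Check: 73²=5329, 37·12²=5328, difference 1.

73 12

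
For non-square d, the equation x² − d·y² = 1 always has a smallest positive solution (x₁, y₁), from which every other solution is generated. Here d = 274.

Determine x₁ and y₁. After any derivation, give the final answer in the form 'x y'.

√274 → a₀=16, period (1,1,4,4,1,1,32); ℓ=7 odd so k=13
step 0: (16, 1)  from 16·(1,0) + (0,1)
…
step 6: (1407, 85)  from 1·(778,47) + (629,38)
…
step 10: (419253, 25328)  from 4·(93011,5619) + (47209,2852)
step 11: (1770023, 106931)  from 4·(419253,25328) + (93011,5619)
step 12: (2189276, 132259)  from 1·(1770023,106931) + (419253,25328)
step 13: (3959299, 239190)  from 1·(2189276,132259) + (1770023,106931)
fundamental: x₁=3959299, y₁=239190  (since 15676048571401 − 274·57211856100 = 1)

3959299 239190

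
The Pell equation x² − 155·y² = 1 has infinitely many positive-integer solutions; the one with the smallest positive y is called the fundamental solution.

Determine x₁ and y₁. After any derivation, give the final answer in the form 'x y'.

249 20

√155 = [12; 2,4,2,24, …], period ℓ=4 (even) → k=3
i=0: a=12 ⇒ p=12, q=1
i=1: a=2 ⇒ p=25, q=2
i=2: a=4 ⇒ p=112, q=9
i=3: a=2 ⇒ p=249, q=20
(x₁, y₁) = (249, 20);  249² − 155·20² = 1 ✓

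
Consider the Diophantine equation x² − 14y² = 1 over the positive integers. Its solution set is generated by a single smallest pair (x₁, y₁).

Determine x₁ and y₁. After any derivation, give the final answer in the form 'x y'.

√14 = [3; 1,2,1,6, …], period ℓ=4 (even) → k=3
step 0: (3, 1)  from 3·(1,0) + (0,1)
step 1: (4, 1)  from 1·(3,1) + (1,0)
step 2: (11, 3)  from 2·(4,1) + (3,1)
step 3: (15, 4)  from 1·(11,3) + (4,1)
→ (15, 4).  Check: 15²=225, 14·4²=224, difference 1.

15 4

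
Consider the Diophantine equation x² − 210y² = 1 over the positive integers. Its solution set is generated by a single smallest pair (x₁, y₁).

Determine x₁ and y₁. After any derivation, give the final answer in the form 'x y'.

29 2

√210 = [14; 2,28, …], period ℓ=2 (even) → k=1
step 0: (14, 1)  from 14·(1,0) + (0,1)
step 1: (29, 2)  from 2·(14,1) + (1,0)
(x₁, y₁) = (29, 2);  29² − 210·2² = 1 ✓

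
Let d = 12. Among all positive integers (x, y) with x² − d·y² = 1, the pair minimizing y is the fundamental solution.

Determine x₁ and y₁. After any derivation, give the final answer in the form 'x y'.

7 2

d=12: √d = [3; 2,6] (ℓ=2, even), read p_1/q_1
k=0  a_k=3  p_k/q_k = 3/1
k=1  a_k=2  p_k/q_k = 7/2
fundamental: x₁=7, y₁=2  (since 49 − 12·4 = 1)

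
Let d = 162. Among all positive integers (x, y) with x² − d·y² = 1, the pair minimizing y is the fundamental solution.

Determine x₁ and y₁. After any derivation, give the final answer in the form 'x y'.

19601 1540

d=162: √d = [12; 1,2,1,2,12,2,1,2,1,24] (ℓ=10, even), read p_9/q_9
step 0: (12, 1)  from 12·(1,0) + (0,1)
step 1: (13, 1)  from 1·(12,1) + (1,0)
…
step 7: (5333, 419)  from 1·(3602,283) + (1731,136)
step 8: (14268, 1121)  from 2·(5333,419) + (3602,283)
step 9: (19601, 1540)  from 1·(14268,1121) + (5333,419)
fundamental: x₁=19601, y₁=1540  (since 384199201 − 162·2371600 = 1)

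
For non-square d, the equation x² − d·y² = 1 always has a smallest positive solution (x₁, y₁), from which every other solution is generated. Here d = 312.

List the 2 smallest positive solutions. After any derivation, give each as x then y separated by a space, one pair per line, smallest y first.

√312 = [17; 1,1,1,34, …], period ℓ=4 (even) → k=3
i=0: a=17 ⇒ p=17, q=1
i=1: a=1 ⇒ p=18, q=1
i=2: a=1 ⇒ p=35, q=2
i=3: a=1 ⇒ p=53, q=3
(x₁, y₁) = (53, 3);  53² − 312·3² = 1 ✓
(x_2, y_2) = (53·53 + 312·3·3, 53·3 + 3·53) = (5617, 318)

53 3
5617 318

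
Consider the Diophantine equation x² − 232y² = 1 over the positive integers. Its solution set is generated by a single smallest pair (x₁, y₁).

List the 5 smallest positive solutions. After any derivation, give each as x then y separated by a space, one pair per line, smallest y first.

19603 1287
768555217 50458122
30131975818099 1978261129845
1181354243155834177 77559705806244948
46316174427035658925363 3040805823861378301443

[15; 4,3,7,3,4,30] for √232; ℓ=6 ⇒ convergent index 5
a_0=15:  p_0=15·1+0=15,  q_0=15·0+1=1
a_1=4:  p_1=4·15+1=61,  q_1=4·1+0=4
a_2=3:  p_2=3·61+15=198,  q_2=3·4+1=13
…
a_4=3:  p_4=3·1447+198=4539,  q_4=3·95+13=298
a_5=4:  p_5=4·4539+1447=19603,  q_5=4·298+95=1287
(x₁, y₁) = (19603, 1287);  19603² − 232·1287² = 1 ✓
k=2:  x_2 = 19603·19603+232·1287·1287 = 768555217,  y_2 = 19603·1287+1287·19603 = 50458122
k=3:  x_3 = 19603·768555217+232·1287·50458122 = 30131975818099,  y_3 = 19603·50458122+1287·768555217 = 1978261129845
k=4:  x_4 = 19603·30131975818099+232·1287·1978261129845 = 1181354243155834177,  y_4 = 19603·1978261129845+1287·30131975818099 = 77559705806244948
k=5:  x_5 = 19603·1181354243155834177+232·1287·77559705806244948 = 46316174427035658925363,  y_5 = 19603·77559705806244948+1287·1181354243155834177 = 3040805823861378301443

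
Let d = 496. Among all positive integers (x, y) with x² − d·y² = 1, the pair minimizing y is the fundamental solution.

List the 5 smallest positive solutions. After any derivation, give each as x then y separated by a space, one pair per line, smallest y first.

√496 = [22; 3,1,2,4,1,…,1,3,44, …], period ℓ=16 (even) → k=15
a_0=22:  p_0=22·1+0=22,  q_0=22·0+1=1
a_1=3:  p_1=3·22+1=67,  q_1=3·1+0=3
…
a_4=4:  p_4=4·245+89=1069,  q_4=4·11+4=48
a_5=1:  p_5=1·1069+245=1314,  q_5=1·48+11=59
a_6=1:  p_6=1·1314+1069=2383,  q_6=1·59+48=107
a_7=2:  p_7=2·2383+1314=6080,  q_7=2·107+59=273
a_8=2:  p_8=2·6080+2383=14543,  q_8=2·273+107=653
a_9=2:  p_9=2·14543+6080=35166,  q_9=2·653+273=1579
a_10=1:  p_10=1·35166+14543=49709,  q_10=1·1579+653=2232
…
a_12=4:  p_12=4·84875+49709=389209,  q_12=4·3811+2232=17476
…
a_14=1:  p_14=1·863293+389209=1252502,  q_14=1·38763+17476=56239
a_15=3:  p_15=3·1252502+863293=4620799,  q_15=3·56239+38763=207480
→ (4620799, 207480).  Check: 4620799²=21351783398401, 496·207480²=21351783398400, difference 1.
n=2: (4620799,207480)∘(4620799,207480) = (4620799·4620799+496·207480·207480, 4620799·207480+207480·4620799) = (42703566796801,1917446753040)
n=3: (42703566796801,1917446753040)∘(4620799,207480) = (4620799·42703566796801+496·207480·1917446753040, 4620799·1917446753040+207480·42703566796801) = (394649197502177907199,17720272078000750440)
n=4: (394649197502177907199,17720272078000750440)∘(4620799,207480) = (4620799·394649197502177907199+496·207480·17720272078000750440, 4620799·17720272078000750440+207480·394649197502177907199) = (3647189234337689639247667201,163763630995505661818050080)
n=5: (3647189234337689639247667201,163763630995505661818050080)∘(4620799,207480) = (4620799·3647189234337689639247667201+496·207480·163763630995505661818050080, 4620799·163763630995505661818050080+207480·3647189234337689639247667201) = (33705856733676329245494460531519999,1513437644680785412974289982477400)

4620799 207480
42703566796801 1917446753040
394649197502177907199 17720272078000750440
3647189234337689639247667201 163763630995505661818050080
33705856733676329245494460531519999 1513437644680785412974289982477400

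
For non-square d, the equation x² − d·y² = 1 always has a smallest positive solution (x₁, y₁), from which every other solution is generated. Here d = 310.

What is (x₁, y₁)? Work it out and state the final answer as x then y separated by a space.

√310 = [17; 1,1,1,1,5,…,1,1,34, …], period ℓ=16 (even) → k=15
k=0  a_k=17  p_k/q_k = 17/1
…
k=3  a_k=1  p_k/q_k = 53/3
…
k=10  a_k=3  p_k/q_k = 28928/1643
…
k=12  a_k=1  p_k/q_k = 181315/10298
…
k=14  a_k=1  p_k/q_k = 515017/29251
k=15  a_k=1  p_k/q_k = 848719/48204
→ (848719, 48204).  Check: 848719²=720323940961, 310·48204²=720323940960, difference 1.

848719 48204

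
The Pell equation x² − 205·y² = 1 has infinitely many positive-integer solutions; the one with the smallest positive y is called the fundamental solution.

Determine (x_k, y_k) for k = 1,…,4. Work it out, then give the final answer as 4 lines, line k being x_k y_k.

√205 = [14; 3,6,1,4,1,6,3,28, …], period ℓ=8 (even) → k=7
i=0: a=14 ⇒ p=14, q=1
i=1: a=3 ⇒ p=43, q=3
i=2: a=6 ⇒ p=272, q=19
i=3: a=1 ⇒ p=315, q=22
i=4: a=4 ⇒ p=1532, q=107
…
i=6: a=6 ⇒ p=12614, q=881
i=7: a=3 ⇒ p=39689, q=2772
→ (39689, 2772).  Check: 39689²=1575216721, 205·2772²=1575216720, difference 1.
n=2: (39689,2772)∘(39689,2772) = (39689·39689+205·2772·2772, 39689·2772+2772·39689) = (3150433441,220035816)
n=3: (3150433441,220035816)∘(39689,2772) = (39689·3150433441+205·2772·220035816, 39689·220035816+2772·3150433441) = (250075105640009,17466002999676)
n=4: (250075105640009,17466002999676)∘(39689,2772) = (39689·250075105640009+205·2772·17466002999676, 39689·17466002999676+2772·250075105640009) = (19850461732342200961,1386416385888245712)

39689 2772
3150433441 220035816
250075105640009 17466002999676
19850461732342200961 1386416385888245712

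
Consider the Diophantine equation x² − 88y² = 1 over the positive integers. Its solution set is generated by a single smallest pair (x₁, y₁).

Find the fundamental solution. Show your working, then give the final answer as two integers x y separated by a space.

197 21

d=88: √d = [9; 2,1,1,1,2,18] (ℓ=6, even), read p_5/q_5
step 0: (9, 1)  from 9·(1,0) + (0,1)
…
step 2: (28, 3)  from 1·(19,2) + (9,1)
step 3: (47, 5)  from 1·(28,3) + (19,2)
step 4: (75, 8)  from 1·(47,5) + (28,3)
step 5: (197, 21)  from 2·(75,8) + (47,5)
fundamental: x₁=197, y₁=21  (since 38809 − 88·441 = 1)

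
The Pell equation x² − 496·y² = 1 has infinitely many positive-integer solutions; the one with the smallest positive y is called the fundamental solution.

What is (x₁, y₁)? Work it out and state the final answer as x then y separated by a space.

√496 = [22; 3,1,2,4,1,…,1,3,44, …], period ℓ=16 (even) → k=15
i=0: a=22 ⇒ p=22, q=1
i=1: a=3 ⇒ p=67, q=3
…
i=3: a=2 ⇒ p=245, q=11
i=4: a=4 ⇒ p=1069, q=48
…
i=9: a=2 ⇒ p=35166, q=1579
…
i=11: a=1 ⇒ p=84875, q=3811
…
i=13: a=2 ⇒ p=863293, q=38763
i=14: a=1 ⇒ p=1252502, q=56239
i=15: a=3 ⇒ p=4620799, q=207480
fundamental: x₁=4620799, y₁=207480  (since 21351783398401 − 496·43047950400 = 1)

4620799 207480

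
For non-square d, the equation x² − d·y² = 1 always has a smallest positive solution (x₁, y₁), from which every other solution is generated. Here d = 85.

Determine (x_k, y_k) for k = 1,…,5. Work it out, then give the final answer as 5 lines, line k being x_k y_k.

285769 30996
163327842721 17715391848
93348068572789129 10125019625991228
53351968415791425367681 5786833466982059076816
30492677324331251603220874249 3307395226041867061019271780

[9; 4,1,1,4,18] for √85; ℓ=5 ⇒ convergent index 9
a_0=9:  p_0=9·1+0=9,  q_0=9·0+1=1
a_1=4:  p_1=4·9+1=37,  q_1=4·1+0=4
…
a_3=1:  p_3=1·46+37=83,  q_3=1·5+4=9
a_4=4:  p_4=4·83+46=378,  q_4=4·9+5=41
a_5=18:  p_5=18·378+83=6887,  q_5=18·41+9=747
a_6=4:  p_6=4·6887+378=27926,  q_6=4·747+41=3029
a_7=1:  p_7=1·27926+6887=34813,  q_7=1·3029+747=3776
a_8=1:  p_8=1·34813+27926=62739,  q_8=1·3776+3029=6805
a_9=4:  p_9=4·62739+34813=285769,  q_9=4·6805+3776=30996
→ (285769, 30996).  Check: 285769²=81663921361, 85·30996²=81663921360, difference 1.
n=2: (285769,30996)∘(285769,30996) = (285769·285769+85·30996·30996, 285769·30996+30996·285769) = (163327842721,17715391848)
n=3: (163327842721,17715391848)∘(285769,30996) = (285769·163327842721+85·30996·17715391848, 285769·17715391848+30996·163327842721) = (93348068572789129,10125019625991228)
n=4: (93348068572789129,10125019625991228)∘(285769,30996) = (285769·93348068572789129+85·30996·10125019625991228, 285769·10125019625991228+30996·93348068572789129) = (53351968415791425367681,5786833466982059076816)
n=5: (53351968415791425367681,5786833466982059076816)∘(285769,30996) = (285769·53351968415791425367681+85·30996·5786833466982059076816, 285769·5786833466982059076816+30996·53351968415791425367681) = (30492677324331251603220874249,3307395226041867061019271780)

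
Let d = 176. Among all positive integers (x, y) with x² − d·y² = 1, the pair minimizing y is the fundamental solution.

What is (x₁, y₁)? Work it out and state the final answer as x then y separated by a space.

d=176: √d = [13; 3,1,3,26] (ℓ=4, even), read p_3/q_3
i=0: a=13 ⇒ p=13, q=1
…
i=2: a=1 ⇒ p=53, q=4
i=3: a=3 ⇒ p=199, q=15
fundamental: x₁=199, y₁=15  (since 39601 − 176·225 = 1)

199 15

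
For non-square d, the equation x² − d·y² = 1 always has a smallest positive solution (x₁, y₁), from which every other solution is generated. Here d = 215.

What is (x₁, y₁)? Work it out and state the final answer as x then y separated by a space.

√215 = [14; 1,1,1,28, …], period ℓ=4 (even) → k=3
a_0=14:  p_0=14·1+0=14,  q_0=14·0+1=1
a_1=1:  p_1=1·14+1=15,  q_1=1·1+0=1
a_2=1:  p_2=1·15+14=29,  q_2=1·1+1=2
a_3=1:  p_3=1·29+15=44,  q_3=1·2+1=3
(x₁, y₁) = (44, 3);  44² − 215·3² = 1 ✓

44 3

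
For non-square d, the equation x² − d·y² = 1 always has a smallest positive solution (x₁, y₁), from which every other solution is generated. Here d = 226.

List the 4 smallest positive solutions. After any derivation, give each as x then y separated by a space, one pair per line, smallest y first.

451 30
406801 27060
366934051 24408090
330974107201 22016070120

√226 = [15; 30, …], period ℓ=1 (odd) → k=1
k=0  a_k=15  p_k/q_k = 15/1
k=1  a_k=30  p_k/q_k = 451/30
→ (451, 30).  Check: 451²=203401, 226·30²=203400, difference 1.
n=2: (451,30)∘(451,30) = (451·451+226·30·30, 451·30+30·451) = (406801,27060)
n=3: (406801,27060)∘(451,30) = (451·406801+226·30·27060, 451·27060+30·406801) = (366934051,24408090)
n=4: (366934051,24408090)∘(451,30) = (451·366934051+226·30·24408090, 451·24408090+30·366934051) = (330974107201,22016070120)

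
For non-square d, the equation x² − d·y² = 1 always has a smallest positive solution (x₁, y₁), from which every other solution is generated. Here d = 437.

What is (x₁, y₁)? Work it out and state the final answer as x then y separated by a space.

√437 = [20; 1,9,2,9,1,40, …], period ℓ=6 (even) → k=5
i=0: a=20 ⇒ p=20, q=1
…
i=3: a=2 ⇒ p=439, q=21
i=4: a=9 ⇒ p=4160, q=199
i=5: a=1 ⇒ p=4599, q=220
→ (4599, 220).  Check: 4599²=21150801, 437·220²=21150800, difference 1.

4599 220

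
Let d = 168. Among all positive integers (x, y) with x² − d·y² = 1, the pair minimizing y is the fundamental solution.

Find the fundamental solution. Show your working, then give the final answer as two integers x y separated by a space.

13 1

d=168: √d = [12; 1,24] (ℓ=2, even), read p_1/q_1
i=0: a=12 ⇒ p=12, q=1
i=1: a=1 ⇒ p=13, q=1
→ (13, 1).  Check: 13²=169, 168·1²=168, difference 1.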